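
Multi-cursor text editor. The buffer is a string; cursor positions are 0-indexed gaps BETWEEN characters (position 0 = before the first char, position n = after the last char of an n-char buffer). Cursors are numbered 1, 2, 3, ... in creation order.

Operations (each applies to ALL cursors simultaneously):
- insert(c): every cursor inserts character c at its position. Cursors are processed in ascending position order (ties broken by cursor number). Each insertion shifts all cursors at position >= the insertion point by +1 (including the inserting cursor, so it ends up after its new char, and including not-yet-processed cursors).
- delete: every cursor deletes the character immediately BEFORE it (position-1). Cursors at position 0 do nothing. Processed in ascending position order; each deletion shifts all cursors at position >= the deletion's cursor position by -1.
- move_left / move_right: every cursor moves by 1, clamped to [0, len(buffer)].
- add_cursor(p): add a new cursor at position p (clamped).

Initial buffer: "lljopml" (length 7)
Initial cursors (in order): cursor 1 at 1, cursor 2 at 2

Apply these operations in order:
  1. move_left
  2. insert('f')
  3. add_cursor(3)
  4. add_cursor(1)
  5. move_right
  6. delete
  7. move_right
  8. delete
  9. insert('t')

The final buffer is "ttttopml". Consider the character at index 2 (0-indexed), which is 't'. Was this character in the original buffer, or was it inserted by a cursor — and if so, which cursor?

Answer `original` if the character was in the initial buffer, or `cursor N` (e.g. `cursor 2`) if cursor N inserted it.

Answer: cursor 3

Derivation:
After op 1 (move_left): buffer="lljopml" (len 7), cursors c1@0 c2@1, authorship .......
After op 2 (insert('f')): buffer="flfljopml" (len 9), cursors c1@1 c2@3, authorship 1.2......
After op 3 (add_cursor(3)): buffer="flfljopml" (len 9), cursors c1@1 c2@3 c3@3, authorship 1.2......
After op 4 (add_cursor(1)): buffer="flfljopml" (len 9), cursors c1@1 c4@1 c2@3 c3@3, authorship 1.2......
After op 5 (move_right): buffer="flfljopml" (len 9), cursors c1@2 c4@2 c2@4 c3@4, authorship 1.2......
After op 6 (delete): buffer="jopml" (len 5), cursors c1@0 c2@0 c3@0 c4@0, authorship .....
After op 7 (move_right): buffer="jopml" (len 5), cursors c1@1 c2@1 c3@1 c4@1, authorship .....
After op 8 (delete): buffer="opml" (len 4), cursors c1@0 c2@0 c3@0 c4@0, authorship ....
After op 9 (insert('t')): buffer="ttttopml" (len 8), cursors c1@4 c2@4 c3@4 c4@4, authorship 1234....
Authorship (.=original, N=cursor N): 1 2 3 4 . . . .
Index 2: author = 3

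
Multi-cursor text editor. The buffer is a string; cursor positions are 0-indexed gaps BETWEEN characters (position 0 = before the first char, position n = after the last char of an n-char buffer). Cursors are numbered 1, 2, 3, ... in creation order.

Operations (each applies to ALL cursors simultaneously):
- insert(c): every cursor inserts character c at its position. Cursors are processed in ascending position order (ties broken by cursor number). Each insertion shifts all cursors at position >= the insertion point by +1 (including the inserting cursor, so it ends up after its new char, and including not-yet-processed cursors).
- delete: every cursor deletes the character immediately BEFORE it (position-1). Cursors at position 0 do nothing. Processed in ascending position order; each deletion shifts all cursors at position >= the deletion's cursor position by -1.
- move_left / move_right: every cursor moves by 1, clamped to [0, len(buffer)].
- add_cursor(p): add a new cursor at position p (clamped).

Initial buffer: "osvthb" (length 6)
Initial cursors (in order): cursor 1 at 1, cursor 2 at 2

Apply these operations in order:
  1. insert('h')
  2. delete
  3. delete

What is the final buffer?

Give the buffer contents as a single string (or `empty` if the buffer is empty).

Answer: vthb

Derivation:
After op 1 (insert('h')): buffer="ohshvthb" (len 8), cursors c1@2 c2@4, authorship .1.2....
After op 2 (delete): buffer="osvthb" (len 6), cursors c1@1 c2@2, authorship ......
After op 3 (delete): buffer="vthb" (len 4), cursors c1@0 c2@0, authorship ....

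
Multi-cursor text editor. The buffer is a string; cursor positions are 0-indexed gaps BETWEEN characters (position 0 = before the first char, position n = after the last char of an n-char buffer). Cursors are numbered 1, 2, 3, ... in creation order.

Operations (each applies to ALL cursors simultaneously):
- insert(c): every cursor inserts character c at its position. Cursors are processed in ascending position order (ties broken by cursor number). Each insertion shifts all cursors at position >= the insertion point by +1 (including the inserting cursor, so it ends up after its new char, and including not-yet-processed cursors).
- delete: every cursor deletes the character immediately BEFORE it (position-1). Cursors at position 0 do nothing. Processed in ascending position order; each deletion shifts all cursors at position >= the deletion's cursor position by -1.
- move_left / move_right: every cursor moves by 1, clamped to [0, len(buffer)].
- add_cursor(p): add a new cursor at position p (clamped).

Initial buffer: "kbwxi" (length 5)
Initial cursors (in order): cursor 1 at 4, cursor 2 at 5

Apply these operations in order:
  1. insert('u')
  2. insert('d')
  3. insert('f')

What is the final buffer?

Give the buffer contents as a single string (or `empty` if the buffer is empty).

Answer: kbwxudfiudf

Derivation:
After op 1 (insert('u')): buffer="kbwxuiu" (len 7), cursors c1@5 c2@7, authorship ....1.2
After op 2 (insert('d')): buffer="kbwxudiud" (len 9), cursors c1@6 c2@9, authorship ....11.22
After op 3 (insert('f')): buffer="kbwxudfiudf" (len 11), cursors c1@7 c2@11, authorship ....111.222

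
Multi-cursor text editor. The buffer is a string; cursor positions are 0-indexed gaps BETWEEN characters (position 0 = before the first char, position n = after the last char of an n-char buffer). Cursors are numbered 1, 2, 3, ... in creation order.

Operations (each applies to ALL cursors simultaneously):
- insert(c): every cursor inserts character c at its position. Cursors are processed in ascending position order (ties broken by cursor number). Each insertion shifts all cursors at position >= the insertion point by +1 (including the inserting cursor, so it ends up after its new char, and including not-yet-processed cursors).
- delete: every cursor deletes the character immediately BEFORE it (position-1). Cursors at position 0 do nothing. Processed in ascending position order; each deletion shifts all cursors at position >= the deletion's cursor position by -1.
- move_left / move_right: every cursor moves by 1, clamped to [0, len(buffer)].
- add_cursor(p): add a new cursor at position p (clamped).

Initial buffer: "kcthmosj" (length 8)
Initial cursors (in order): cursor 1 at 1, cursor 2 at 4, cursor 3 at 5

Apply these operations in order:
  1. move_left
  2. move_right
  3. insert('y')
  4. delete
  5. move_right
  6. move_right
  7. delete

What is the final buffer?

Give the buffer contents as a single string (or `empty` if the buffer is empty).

Answer: kchmj

Derivation:
After op 1 (move_left): buffer="kcthmosj" (len 8), cursors c1@0 c2@3 c3@4, authorship ........
After op 2 (move_right): buffer="kcthmosj" (len 8), cursors c1@1 c2@4 c3@5, authorship ........
After op 3 (insert('y')): buffer="kycthymyosj" (len 11), cursors c1@2 c2@6 c3@8, authorship .1...2.3...
After op 4 (delete): buffer="kcthmosj" (len 8), cursors c1@1 c2@4 c3@5, authorship ........
After op 5 (move_right): buffer="kcthmosj" (len 8), cursors c1@2 c2@5 c3@6, authorship ........
After op 6 (move_right): buffer="kcthmosj" (len 8), cursors c1@3 c2@6 c3@7, authorship ........
After op 7 (delete): buffer="kchmj" (len 5), cursors c1@2 c2@4 c3@4, authorship .....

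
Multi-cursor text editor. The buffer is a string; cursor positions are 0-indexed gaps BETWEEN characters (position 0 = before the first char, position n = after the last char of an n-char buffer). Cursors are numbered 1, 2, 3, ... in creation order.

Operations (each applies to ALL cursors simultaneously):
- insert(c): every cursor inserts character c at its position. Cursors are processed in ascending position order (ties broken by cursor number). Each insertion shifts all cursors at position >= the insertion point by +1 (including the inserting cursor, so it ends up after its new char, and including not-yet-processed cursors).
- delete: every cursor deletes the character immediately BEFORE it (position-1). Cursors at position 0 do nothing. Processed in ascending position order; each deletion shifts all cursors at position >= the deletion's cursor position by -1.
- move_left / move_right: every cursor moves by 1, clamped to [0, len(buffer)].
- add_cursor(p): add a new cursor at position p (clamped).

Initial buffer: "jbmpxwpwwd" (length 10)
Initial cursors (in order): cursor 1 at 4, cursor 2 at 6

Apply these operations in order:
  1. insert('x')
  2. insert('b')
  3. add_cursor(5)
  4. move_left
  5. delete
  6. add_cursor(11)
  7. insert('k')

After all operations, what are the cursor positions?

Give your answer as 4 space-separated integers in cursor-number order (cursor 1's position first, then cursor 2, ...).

After op 1 (insert('x')): buffer="jbmpxxwxpwwd" (len 12), cursors c1@5 c2@8, authorship ....1..2....
After op 2 (insert('b')): buffer="jbmpxbxwxbpwwd" (len 14), cursors c1@6 c2@10, authorship ....11..22....
After op 3 (add_cursor(5)): buffer="jbmpxbxwxbpwwd" (len 14), cursors c3@5 c1@6 c2@10, authorship ....11..22....
After op 4 (move_left): buffer="jbmpxbxwxbpwwd" (len 14), cursors c3@4 c1@5 c2@9, authorship ....11..22....
After op 5 (delete): buffer="jbmbxwbpwwd" (len 11), cursors c1@3 c3@3 c2@6, authorship ...1..2....
After op 6 (add_cursor(11)): buffer="jbmbxwbpwwd" (len 11), cursors c1@3 c3@3 c2@6 c4@11, authorship ...1..2....
After op 7 (insert('k')): buffer="jbmkkbxwkbpwwdk" (len 15), cursors c1@5 c3@5 c2@9 c4@15, authorship ...131..22....4

Answer: 5 9 5 15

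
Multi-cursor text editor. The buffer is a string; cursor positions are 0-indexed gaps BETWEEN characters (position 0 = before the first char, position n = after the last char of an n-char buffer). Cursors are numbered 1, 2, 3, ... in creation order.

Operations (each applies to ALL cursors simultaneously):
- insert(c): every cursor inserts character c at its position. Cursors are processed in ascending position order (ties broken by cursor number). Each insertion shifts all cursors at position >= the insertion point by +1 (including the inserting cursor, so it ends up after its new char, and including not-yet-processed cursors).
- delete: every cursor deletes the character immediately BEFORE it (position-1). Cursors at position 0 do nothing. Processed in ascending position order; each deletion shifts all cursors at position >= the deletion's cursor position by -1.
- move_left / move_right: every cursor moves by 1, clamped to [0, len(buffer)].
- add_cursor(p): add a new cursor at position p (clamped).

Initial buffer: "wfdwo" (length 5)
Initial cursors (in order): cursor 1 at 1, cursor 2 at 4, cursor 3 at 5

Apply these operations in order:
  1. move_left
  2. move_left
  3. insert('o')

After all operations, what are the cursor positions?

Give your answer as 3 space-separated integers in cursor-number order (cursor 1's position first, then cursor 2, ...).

Answer: 1 4 6

Derivation:
After op 1 (move_left): buffer="wfdwo" (len 5), cursors c1@0 c2@3 c3@4, authorship .....
After op 2 (move_left): buffer="wfdwo" (len 5), cursors c1@0 c2@2 c3@3, authorship .....
After op 3 (insert('o')): buffer="owfodowo" (len 8), cursors c1@1 c2@4 c3@6, authorship 1..2.3..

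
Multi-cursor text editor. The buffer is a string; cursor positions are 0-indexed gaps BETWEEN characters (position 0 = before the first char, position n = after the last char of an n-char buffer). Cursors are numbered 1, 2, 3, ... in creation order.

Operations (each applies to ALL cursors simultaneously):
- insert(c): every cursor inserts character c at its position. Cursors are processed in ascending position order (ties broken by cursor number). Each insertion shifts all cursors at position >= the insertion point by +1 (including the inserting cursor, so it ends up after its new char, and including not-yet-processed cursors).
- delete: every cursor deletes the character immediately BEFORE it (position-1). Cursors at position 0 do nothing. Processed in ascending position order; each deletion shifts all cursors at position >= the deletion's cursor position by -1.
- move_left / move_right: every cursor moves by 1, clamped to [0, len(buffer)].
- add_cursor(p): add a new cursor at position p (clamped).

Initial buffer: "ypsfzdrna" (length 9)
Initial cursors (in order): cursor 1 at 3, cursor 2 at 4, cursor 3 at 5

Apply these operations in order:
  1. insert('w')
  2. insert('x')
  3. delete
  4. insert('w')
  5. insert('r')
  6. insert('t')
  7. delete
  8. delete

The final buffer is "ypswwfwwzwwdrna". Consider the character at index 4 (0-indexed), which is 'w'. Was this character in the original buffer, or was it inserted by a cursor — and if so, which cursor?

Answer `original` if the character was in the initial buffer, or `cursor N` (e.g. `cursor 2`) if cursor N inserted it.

Answer: cursor 1

Derivation:
After op 1 (insert('w')): buffer="ypswfwzwdrna" (len 12), cursors c1@4 c2@6 c3@8, authorship ...1.2.3....
After op 2 (insert('x')): buffer="ypswxfwxzwxdrna" (len 15), cursors c1@5 c2@8 c3@11, authorship ...11.22.33....
After op 3 (delete): buffer="ypswfwzwdrna" (len 12), cursors c1@4 c2@6 c3@8, authorship ...1.2.3....
After op 4 (insert('w')): buffer="ypswwfwwzwwdrna" (len 15), cursors c1@5 c2@8 c3@11, authorship ...11.22.33....
After op 5 (insert('r')): buffer="ypswwrfwwrzwwrdrna" (len 18), cursors c1@6 c2@10 c3@14, authorship ...111.222.333....
After op 6 (insert('t')): buffer="ypswwrtfwwrtzwwrtdrna" (len 21), cursors c1@7 c2@12 c3@17, authorship ...1111.2222.3333....
After op 7 (delete): buffer="ypswwrfwwrzwwrdrna" (len 18), cursors c1@6 c2@10 c3@14, authorship ...111.222.333....
After op 8 (delete): buffer="ypswwfwwzwwdrna" (len 15), cursors c1@5 c2@8 c3@11, authorship ...11.22.33....
Authorship (.=original, N=cursor N): . . . 1 1 . 2 2 . 3 3 . . . .
Index 4: author = 1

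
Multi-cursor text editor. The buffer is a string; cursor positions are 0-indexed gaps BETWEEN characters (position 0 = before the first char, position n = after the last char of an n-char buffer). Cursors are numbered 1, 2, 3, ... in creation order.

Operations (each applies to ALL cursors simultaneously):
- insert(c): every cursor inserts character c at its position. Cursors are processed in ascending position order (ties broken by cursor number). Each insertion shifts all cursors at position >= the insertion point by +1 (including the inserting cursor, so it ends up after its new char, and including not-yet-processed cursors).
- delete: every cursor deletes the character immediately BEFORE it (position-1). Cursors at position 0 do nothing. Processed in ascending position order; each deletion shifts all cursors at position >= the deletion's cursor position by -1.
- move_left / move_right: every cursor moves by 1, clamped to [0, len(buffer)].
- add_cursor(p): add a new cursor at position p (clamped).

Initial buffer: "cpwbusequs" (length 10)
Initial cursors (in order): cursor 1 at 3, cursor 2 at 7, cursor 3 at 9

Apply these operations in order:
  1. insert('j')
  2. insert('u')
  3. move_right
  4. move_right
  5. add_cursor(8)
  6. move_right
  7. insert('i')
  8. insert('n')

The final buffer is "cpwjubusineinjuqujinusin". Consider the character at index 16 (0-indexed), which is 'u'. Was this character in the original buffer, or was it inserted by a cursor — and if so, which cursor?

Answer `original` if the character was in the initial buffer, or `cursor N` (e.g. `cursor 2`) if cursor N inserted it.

Answer: original

Derivation:
After op 1 (insert('j')): buffer="cpwjbusejqujs" (len 13), cursors c1@4 c2@9 c3@12, authorship ...1....2..3.
After op 2 (insert('u')): buffer="cpwjubusejuqujus" (len 16), cursors c1@5 c2@11 c3@15, authorship ...11....22..33.
After op 3 (move_right): buffer="cpwjubusejuqujus" (len 16), cursors c1@6 c2@12 c3@16, authorship ...11....22..33.
After op 4 (move_right): buffer="cpwjubusejuqujus" (len 16), cursors c1@7 c2@13 c3@16, authorship ...11....22..33.
After op 5 (add_cursor(8)): buffer="cpwjubusejuqujus" (len 16), cursors c1@7 c4@8 c2@13 c3@16, authorship ...11....22..33.
After op 6 (move_right): buffer="cpwjubusejuqujus" (len 16), cursors c1@8 c4@9 c2@14 c3@16, authorship ...11....22..33.
After op 7 (insert('i')): buffer="cpwjubusieijuqujiusi" (len 20), cursors c1@9 c4@11 c2@17 c3@20, authorship ...11...1.422..323.3
After op 8 (insert('n')): buffer="cpwjubusineinjuqujinusin" (len 24), cursors c1@10 c4@13 c2@20 c3@24, authorship ...11...11.4422..3223.33
Authorship (.=original, N=cursor N): . . . 1 1 . . . 1 1 . 4 4 2 2 . . 3 2 2 3 . 3 3
Index 16: author = original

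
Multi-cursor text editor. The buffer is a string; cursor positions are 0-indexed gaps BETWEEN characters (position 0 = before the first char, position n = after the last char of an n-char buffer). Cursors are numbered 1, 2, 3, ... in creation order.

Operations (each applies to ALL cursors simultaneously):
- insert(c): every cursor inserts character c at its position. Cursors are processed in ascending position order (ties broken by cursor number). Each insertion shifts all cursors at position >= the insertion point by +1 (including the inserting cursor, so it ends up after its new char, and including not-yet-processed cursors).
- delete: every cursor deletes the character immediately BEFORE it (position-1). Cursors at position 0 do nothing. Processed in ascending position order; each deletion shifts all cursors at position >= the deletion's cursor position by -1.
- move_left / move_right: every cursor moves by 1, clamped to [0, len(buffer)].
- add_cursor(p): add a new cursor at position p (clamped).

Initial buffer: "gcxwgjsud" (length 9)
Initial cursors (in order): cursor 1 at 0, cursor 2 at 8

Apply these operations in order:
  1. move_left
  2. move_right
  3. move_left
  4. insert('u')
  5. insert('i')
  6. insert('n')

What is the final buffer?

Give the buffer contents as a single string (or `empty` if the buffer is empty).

After op 1 (move_left): buffer="gcxwgjsud" (len 9), cursors c1@0 c2@7, authorship .........
After op 2 (move_right): buffer="gcxwgjsud" (len 9), cursors c1@1 c2@8, authorship .........
After op 3 (move_left): buffer="gcxwgjsud" (len 9), cursors c1@0 c2@7, authorship .........
After op 4 (insert('u')): buffer="ugcxwgjsuud" (len 11), cursors c1@1 c2@9, authorship 1.......2..
After op 5 (insert('i')): buffer="uigcxwgjsuiud" (len 13), cursors c1@2 c2@11, authorship 11.......22..
After op 6 (insert('n')): buffer="uingcxwgjsuinud" (len 15), cursors c1@3 c2@13, authorship 111.......222..

Answer: uingcxwgjsuinud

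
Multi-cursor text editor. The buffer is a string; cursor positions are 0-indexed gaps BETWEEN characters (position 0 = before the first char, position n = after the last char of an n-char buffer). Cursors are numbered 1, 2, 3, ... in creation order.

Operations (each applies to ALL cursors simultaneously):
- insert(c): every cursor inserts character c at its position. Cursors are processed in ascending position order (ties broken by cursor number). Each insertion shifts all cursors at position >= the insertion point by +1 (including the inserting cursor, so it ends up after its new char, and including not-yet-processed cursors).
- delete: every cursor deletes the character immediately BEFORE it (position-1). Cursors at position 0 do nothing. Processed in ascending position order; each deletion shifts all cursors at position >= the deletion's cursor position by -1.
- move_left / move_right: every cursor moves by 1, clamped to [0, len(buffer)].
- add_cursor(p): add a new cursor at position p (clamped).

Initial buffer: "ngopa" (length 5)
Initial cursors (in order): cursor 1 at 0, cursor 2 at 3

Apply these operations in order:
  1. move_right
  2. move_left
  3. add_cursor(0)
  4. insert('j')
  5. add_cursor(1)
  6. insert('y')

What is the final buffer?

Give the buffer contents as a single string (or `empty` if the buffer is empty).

Answer: jyjyyngojypa

Derivation:
After op 1 (move_right): buffer="ngopa" (len 5), cursors c1@1 c2@4, authorship .....
After op 2 (move_left): buffer="ngopa" (len 5), cursors c1@0 c2@3, authorship .....
After op 3 (add_cursor(0)): buffer="ngopa" (len 5), cursors c1@0 c3@0 c2@3, authorship .....
After op 4 (insert('j')): buffer="jjngojpa" (len 8), cursors c1@2 c3@2 c2@6, authorship 13...2..
After op 5 (add_cursor(1)): buffer="jjngojpa" (len 8), cursors c4@1 c1@2 c3@2 c2@6, authorship 13...2..
After op 6 (insert('y')): buffer="jyjyyngojypa" (len 12), cursors c4@2 c1@5 c3@5 c2@10, authorship 14313...22..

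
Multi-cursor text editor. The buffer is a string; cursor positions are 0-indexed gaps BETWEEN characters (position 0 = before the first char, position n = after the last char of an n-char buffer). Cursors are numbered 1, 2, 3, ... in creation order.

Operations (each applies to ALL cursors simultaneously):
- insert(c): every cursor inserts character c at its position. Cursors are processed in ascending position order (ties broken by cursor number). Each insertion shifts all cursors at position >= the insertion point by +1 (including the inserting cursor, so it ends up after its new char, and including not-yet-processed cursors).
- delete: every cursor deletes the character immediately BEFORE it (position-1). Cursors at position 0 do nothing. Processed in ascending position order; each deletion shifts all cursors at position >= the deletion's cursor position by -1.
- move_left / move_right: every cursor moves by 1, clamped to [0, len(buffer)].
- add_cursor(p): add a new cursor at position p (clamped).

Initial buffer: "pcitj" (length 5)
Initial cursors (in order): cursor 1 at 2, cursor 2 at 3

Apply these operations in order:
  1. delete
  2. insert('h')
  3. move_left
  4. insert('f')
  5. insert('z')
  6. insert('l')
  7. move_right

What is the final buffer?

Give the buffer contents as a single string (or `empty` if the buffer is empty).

After op 1 (delete): buffer="ptj" (len 3), cursors c1@1 c2@1, authorship ...
After op 2 (insert('h')): buffer="phhtj" (len 5), cursors c1@3 c2@3, authorship .12..
After op 3 (move_left): buffer="phhtj" (len 5), cursors c1@2 c2@2, authorship .12..
After op 4 (insert('f')): buffer="phffhtj" (len 7), cursors c1@4 c2@4, authorship .1122..
After op 5 (insert('z')): buffer="phffzzhtj" (len 9), cursors c1@6 c2@6, authorship .112122..
After op 6 (insert('l')): buffer="phffzzllhtj" (len 11), cursors c1@8 c2@8, authorship .11212122..
After op 7 (move_right): buffer="phffzzllhtj" (len 11), cursors c1@9 c2@9, authorship .11212122..

Answer: phffzzllhtj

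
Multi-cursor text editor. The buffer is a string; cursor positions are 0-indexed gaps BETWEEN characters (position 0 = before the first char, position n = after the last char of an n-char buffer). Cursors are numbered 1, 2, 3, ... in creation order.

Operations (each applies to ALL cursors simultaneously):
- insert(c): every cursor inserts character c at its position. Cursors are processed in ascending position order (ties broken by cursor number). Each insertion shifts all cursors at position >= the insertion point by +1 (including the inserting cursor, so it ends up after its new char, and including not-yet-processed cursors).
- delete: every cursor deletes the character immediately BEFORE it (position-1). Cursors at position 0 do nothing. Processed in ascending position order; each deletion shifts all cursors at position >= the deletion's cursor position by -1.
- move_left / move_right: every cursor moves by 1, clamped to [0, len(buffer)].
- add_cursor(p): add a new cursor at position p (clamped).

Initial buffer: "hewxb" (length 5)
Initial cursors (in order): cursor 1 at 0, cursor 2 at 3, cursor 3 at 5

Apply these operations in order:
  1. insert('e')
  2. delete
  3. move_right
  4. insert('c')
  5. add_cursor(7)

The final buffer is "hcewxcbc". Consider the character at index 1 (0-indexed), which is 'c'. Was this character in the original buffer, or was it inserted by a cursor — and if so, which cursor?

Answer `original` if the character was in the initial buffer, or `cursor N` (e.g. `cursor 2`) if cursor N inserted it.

After op 1 (insert('e')): buffer="ehewexbe" (len 8), cursors c1@1 c2@5 c3@8, authorship 1...2..3
After op 2 (delete): buffer="hewxb" (len 5), cursors c1@0 c2@3 c3@5, authorship .....
After op 3 (move_right): buffer="hewxb" (len 5), cursors c1@1 c2@4 c3@5, authorship .....
After op 4 (insert('c')): buffer="hcewxcbc" (len 8), cursors c1@2 c2@6 c3@8, authorship .1...2.3
After op 5 (add_cursor(7)): buffer="hcewxcbc" (len 8), cursors c1@2 c2@6 c4@7 c3@8, authorship .1...2.3
Authorship (.=original, N=cursor N): . 1 . . . 2 . 3
Index 1: author = 1

Answer: cursor 1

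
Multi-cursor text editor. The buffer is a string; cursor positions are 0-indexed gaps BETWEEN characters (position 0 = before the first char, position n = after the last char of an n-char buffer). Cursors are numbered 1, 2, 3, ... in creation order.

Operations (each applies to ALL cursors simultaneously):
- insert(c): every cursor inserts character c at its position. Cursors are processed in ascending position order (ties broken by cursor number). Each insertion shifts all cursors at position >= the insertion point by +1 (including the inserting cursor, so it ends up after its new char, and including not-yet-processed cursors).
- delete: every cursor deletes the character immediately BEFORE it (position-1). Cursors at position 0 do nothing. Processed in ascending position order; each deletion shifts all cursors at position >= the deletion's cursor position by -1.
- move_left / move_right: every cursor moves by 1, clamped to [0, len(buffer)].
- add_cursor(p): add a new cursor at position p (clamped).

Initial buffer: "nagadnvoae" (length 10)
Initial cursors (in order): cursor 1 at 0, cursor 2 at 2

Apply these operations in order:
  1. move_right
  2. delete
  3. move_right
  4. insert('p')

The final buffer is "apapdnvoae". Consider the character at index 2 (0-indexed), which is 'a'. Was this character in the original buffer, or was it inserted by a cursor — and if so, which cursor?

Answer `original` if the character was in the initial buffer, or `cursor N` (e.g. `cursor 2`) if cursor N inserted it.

Answer: original

Derivation:
After op 1 (move_right): buffer="nagadnvoae" (len 10), cursors c1@1 c2@3, authorship ..........
After op 2 (delete): buffer="aadnvoae" (len 8), cursors c1@0 c2@1, authorship ........
After op 3 (move_right): buffer="aadnvoae" (len 8), cursors c1@1 c2@2, authorship ........
After op 4 (insert('p')): buffer="apapdnvoae" (len 10), cursors c1@2 c2@4, authorship .1.2......
Authorship (.=original, N=cursor N): . 1 . 2 . . . . . .
Index 2: author = original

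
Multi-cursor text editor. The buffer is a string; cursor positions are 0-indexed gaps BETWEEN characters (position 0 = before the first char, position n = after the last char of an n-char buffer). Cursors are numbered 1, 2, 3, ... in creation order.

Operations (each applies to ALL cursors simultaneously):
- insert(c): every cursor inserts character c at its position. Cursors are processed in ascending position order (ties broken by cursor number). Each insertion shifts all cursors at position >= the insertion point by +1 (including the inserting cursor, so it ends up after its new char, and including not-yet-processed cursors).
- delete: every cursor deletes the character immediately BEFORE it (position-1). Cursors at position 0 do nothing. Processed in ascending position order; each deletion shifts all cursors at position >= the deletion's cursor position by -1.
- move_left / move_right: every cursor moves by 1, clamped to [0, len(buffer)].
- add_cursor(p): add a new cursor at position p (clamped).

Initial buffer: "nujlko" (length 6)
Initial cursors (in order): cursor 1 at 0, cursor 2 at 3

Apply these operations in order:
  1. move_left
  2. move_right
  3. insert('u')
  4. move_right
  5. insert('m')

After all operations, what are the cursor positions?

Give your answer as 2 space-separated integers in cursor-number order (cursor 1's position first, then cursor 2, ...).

Answer: 4 8

Derivation:
After op 1 (move_left): buffer="nujlko" (len 6), cursors c1@0 c2@2, authorship ......
After op 2 (move_right): buffer="nujlko" (len 6), cursors c1@1 c2@3, authorship ......
After op 3 (insert('u')): buffer="nuujulko" (len 8), cursors c1@2 c2@5, authorship .1..2...
After op 4 (move_right): buffer="nuujulko" (len 8), cursors c1@3 c2@6, authorship .1..2...
After op 5 (insert('m')): buffer="nuumjulmko" (len 10), cursors c1@4 c2@8, authorship .1.1.2.2..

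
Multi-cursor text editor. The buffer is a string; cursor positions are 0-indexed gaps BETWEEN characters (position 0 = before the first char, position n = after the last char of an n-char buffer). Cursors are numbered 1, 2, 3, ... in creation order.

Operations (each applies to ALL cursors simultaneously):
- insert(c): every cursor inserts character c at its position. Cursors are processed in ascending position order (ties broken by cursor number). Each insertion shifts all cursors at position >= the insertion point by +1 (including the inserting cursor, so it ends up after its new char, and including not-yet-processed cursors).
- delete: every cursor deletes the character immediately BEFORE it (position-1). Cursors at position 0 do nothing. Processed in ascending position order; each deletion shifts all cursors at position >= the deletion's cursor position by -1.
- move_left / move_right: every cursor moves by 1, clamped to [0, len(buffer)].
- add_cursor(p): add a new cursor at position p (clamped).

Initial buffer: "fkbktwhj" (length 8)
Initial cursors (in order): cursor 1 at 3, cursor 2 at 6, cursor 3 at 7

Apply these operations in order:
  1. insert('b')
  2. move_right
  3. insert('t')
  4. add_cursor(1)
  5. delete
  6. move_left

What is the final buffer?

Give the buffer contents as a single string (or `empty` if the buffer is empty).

After op 1 (insert('b')): buffer="fkbbktwbhbj" (len 11), cursors c1@4 c2@8 c3@10, authorship ...1...2.3.
After op 2 (move_right): buffer="fkbbktwbhbj" (len 11), cursors c1@5 c2@9 c3@11, authorship ...1...2.3.
After op 3 (insert('t')): buffer="fkbbkttwbhtbjt" (len 14), cursors c1@6 c2@11 c3@14, authorship ...1.1..2.23.3
After op 4 (add_cursor(1)): buffer="fkbbkttwbhtbjt" (len 14), cursors c4@1 c1@6 c2@11 c3@14, authorship ...1.1..2.23.3
After op 5 (delete): buffer="kbbktwbhbj" (len 10), cursors c4@0 c1@4 c2@8 c3@10, authorship ..1...2.3.
After op 6 (move_left): buffer="kbbktwbhbj" (len 10), cursors c4@0 c1@3 c2@7 c3@9, authorship ..1...2.3.

Answer: kbbktwbhbj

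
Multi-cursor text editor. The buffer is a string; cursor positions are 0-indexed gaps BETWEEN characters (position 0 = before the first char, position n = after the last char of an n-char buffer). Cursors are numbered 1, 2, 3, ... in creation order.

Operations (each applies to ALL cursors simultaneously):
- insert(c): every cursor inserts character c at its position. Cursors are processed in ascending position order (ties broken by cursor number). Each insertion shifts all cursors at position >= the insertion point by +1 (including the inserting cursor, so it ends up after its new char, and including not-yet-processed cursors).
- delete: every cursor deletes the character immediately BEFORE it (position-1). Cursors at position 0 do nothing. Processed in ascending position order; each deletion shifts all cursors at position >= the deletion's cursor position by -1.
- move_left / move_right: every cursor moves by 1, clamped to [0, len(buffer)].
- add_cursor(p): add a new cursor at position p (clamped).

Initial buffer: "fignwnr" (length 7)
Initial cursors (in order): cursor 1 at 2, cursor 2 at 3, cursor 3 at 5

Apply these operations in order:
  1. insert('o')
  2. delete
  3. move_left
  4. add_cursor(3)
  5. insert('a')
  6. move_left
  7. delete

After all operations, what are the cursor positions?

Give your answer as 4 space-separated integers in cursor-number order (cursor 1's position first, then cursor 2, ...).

Answer: 0 1 3 2

Derivation:
After op 1 (insert('o')): buffer="fiogonwonr" (len 10), cursors c1@3 c2@5 c3@8, authorship ..1.2..3..
After op 2 (delete): buffer="fignwnr" (len 7), cursors c1@2 c2@3 c3@5, authorship .......
After op 3 (move_left): buffer="fignwnr" (len 7), cursors c1@1 c2@2 c3@4, authorship .......
After op 4 (add_cursor(3)): buffer="fignwnr" (len 7), cursors c1@1 c2@2 c4@3 c3@4, authorship .......
After op 5 (insert('a')): buffer="faiaganawnr" (len 11), cursors c1@2 c2@4 c4@6 c3@8, authorship .1.2.4.3...
After op 6 (move_left): buffer="faiaganawnr" (len 11), cursors c1@1 c2@3 c4@5 c3@7, authorship .1.2.4.3...
After op 7 (delete): buffer="aaaawnr" (len 7), cursors c1@0 c2@1 c4@2 c3@3, authorship 1243...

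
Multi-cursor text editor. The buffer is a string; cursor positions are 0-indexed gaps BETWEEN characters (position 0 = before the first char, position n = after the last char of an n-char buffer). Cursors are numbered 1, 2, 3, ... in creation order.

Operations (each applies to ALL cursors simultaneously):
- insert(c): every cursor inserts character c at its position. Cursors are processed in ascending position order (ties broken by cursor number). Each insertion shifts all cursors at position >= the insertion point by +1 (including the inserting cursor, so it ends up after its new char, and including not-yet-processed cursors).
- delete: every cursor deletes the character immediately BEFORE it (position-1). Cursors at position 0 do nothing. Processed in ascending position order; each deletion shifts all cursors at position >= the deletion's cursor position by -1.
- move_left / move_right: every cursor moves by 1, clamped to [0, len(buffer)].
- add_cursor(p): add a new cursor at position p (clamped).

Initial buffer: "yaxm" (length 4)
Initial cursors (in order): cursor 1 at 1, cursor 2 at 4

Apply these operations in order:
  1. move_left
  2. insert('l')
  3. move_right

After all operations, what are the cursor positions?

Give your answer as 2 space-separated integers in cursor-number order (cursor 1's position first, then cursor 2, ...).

Answer: 2 6

Derivation:
After op 1 (move_left): buffer="yaxm" (len 4), cursors c1@0 c2@3, authorship ....
After op 2 (insert('l')): buffer="lyaxlm" (len 6), cursors c1@1 c2@5, authorship 1...2.
After op 3 (move_right): buffer="lyaxlm" (len 6), cursors c1@2 c2@6, authorship 1...2.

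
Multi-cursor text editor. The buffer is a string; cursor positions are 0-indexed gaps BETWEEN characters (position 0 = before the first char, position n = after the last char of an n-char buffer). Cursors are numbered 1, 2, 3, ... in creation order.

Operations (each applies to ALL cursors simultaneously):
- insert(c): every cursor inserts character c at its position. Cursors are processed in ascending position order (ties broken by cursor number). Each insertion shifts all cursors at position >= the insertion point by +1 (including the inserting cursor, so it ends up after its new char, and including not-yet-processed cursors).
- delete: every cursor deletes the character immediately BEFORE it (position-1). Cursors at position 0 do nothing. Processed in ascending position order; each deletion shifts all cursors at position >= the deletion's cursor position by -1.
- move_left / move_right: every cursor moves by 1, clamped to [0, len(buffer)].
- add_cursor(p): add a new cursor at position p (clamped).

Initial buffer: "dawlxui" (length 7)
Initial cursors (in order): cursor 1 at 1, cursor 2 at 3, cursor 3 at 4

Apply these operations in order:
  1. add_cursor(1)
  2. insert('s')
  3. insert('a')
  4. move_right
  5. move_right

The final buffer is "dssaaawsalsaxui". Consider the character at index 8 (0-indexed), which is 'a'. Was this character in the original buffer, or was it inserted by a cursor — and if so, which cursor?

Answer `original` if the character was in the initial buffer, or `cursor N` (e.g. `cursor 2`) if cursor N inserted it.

After op 1 (add_cursor(1)): buffer="dawlxui" (len 7), cursors c1@1 c4@1 c2@3 c3@4, authorship .......
After op 2 (insert('s')): buffer="dssawslsxui" (len 11), cursors c1@3 c4@3 c2@6 c3@8, authorship .14..2.3...
After op 3 (insert('a')): buffer="dssaaawsalsaxui" (len 15), cursors c1@5 c4@5 c2@9 c3@12, authorship .1414..22.33...
After op 4 (move_right): buffer="dssaaawsalsaxui" (len 15), cursors c1@6 c4@6 c2@10 c3@13, authorship .1414..22.33...
After op 5 (move_right): buffer="dssaaawsalsaxui" (len 15), cursors c1@7 c4@7 c2@11 c3@14, authorship .1414..22.33...
Authorship (.=original, N=cursor N): . 1 4 1 4 . . 2 2 . 3 3 . . .
Index 8: author = 2

Answer: cursor 2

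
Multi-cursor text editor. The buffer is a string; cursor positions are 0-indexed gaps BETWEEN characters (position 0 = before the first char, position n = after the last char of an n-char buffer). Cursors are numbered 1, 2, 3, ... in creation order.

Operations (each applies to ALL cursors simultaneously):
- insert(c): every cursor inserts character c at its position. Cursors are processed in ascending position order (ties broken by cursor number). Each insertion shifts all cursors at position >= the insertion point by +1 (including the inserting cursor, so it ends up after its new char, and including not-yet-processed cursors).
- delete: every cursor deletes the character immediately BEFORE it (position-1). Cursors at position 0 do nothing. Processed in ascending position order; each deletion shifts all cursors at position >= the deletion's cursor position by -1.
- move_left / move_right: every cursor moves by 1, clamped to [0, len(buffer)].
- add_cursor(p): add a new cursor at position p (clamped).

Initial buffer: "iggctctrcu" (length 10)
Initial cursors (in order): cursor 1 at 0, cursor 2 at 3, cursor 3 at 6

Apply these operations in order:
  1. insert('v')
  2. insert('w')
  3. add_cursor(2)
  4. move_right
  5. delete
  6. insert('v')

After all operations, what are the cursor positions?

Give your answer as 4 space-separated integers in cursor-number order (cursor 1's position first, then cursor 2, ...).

Answer: 3 8 13 3

Derivation:
After op 1 (insert('v')): buffer="viggvctcvtrcu" (len 13), cursors c1@1 c2@5 c3@9, authorship 1...2...3....
After op 2 (insert('w')): buffer="vwiggvwctcvwtrcu" (len 16), cursors c1@2 c2@7 c3@12, authorship 11...22...33....
After op 3 (add_cursor(2)): buffer="vwiggvwctcvwtrcu" (len 16), cursors c1@2 c4@2 c2@7 c3@12, authorship 11...22...33....
After op 4 (move_right): buffer="vwiggvwctcvwtrcu" (len 16), cursors c1@3 c4@3 c2@8 c3@13, authorship 11...22...33....
After op 5 (delete): buffer="vggvwtcvwrcu" (len 12), cursors c1@1 c4@1 c2@5 c3@9, authorship 1..22..33...
After op 6 (insert('v')): buffer="vvvggvwvtcvwvrcu" (len 16), cursors c1@3 c4@3 c2@8 c3@13, authorship 114..222..333...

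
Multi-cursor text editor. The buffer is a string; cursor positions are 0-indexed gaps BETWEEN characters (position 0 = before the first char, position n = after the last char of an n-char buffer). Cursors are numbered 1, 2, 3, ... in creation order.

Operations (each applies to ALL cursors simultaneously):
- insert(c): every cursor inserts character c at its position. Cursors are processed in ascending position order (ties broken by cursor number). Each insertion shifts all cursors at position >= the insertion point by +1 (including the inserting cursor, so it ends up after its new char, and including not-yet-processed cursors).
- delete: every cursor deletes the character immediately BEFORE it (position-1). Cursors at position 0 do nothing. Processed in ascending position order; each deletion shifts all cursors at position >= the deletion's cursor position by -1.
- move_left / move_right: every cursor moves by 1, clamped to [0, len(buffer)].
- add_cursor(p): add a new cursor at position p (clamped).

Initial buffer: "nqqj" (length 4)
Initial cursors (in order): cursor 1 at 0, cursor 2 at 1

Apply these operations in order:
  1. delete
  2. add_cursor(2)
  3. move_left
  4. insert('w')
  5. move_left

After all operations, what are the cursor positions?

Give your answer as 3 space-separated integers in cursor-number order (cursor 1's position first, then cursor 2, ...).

After op 1 (delete): buffer="qqj" (len 3), cursors c1@0 c2@0, authorship ...
After op 2 (add_cursor(2)): buffer="qqj" (len 3), cursors c1@0 c2@0 c3@2, authorship ...
After op 3 (move_left): buffer="qqj" (len 3), cursors c1@0 c2@0 c3@1, authorship ...
After op 4 (insert('w')): buffer="wwqwqj" (len 6), cursors c1@2 c2@2 c3@4, authorship 12.3..
After op 5 (move_left): buffer="wwqwqj" (len 6), cursors c1@1 c2@1 c3@3, authorship 12.3..

Answer: 1 1 3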